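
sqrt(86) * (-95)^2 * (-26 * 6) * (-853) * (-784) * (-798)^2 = -599573853245203200 * sqrt(86) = -5560219174870343174.52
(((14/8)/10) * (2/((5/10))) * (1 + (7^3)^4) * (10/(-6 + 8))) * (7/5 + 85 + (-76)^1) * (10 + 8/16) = 5290139968604.40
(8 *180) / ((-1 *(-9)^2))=-160 / 9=-17.78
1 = 1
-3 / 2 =-1.50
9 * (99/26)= 891/26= 34.27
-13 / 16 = -0.81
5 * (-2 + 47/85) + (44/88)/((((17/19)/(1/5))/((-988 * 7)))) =-3901/5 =-780.20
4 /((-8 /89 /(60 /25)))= -534 /5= -106.80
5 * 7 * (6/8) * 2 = 105/2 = 52.50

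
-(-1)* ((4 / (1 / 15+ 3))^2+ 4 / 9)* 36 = 40864 / 529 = 77.25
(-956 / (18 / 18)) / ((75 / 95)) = -18164 / 15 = -1210.93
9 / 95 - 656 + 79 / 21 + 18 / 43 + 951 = 25673327 / 85785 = 299.28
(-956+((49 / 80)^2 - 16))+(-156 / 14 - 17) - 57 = -47343193 / 44800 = -1056.77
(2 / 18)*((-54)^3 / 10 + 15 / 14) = -367391 / 210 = -1749.48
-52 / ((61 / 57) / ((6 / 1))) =-291.54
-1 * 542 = -542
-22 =-22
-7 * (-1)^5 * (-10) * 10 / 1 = -700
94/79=1.19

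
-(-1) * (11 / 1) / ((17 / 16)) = 176 / 17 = 10.35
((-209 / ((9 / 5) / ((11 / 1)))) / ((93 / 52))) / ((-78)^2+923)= -4180 / 41013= -0.10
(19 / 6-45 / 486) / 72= 83 / 1944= 0.04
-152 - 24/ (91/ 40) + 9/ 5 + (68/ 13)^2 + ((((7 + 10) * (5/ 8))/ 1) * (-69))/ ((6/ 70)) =-411045819/ 47320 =-8686.51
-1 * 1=-1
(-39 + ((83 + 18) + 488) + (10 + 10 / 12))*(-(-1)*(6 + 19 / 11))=286025 / 66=4333.71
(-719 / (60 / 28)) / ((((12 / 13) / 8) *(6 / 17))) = -1112293 / 135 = -8239.21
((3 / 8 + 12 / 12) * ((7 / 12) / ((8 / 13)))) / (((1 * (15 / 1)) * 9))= 1001 / 103680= 0.01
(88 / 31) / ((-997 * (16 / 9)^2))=-891 / 989024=-0.00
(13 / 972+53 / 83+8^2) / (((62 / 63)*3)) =36511013 / 1667304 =21.90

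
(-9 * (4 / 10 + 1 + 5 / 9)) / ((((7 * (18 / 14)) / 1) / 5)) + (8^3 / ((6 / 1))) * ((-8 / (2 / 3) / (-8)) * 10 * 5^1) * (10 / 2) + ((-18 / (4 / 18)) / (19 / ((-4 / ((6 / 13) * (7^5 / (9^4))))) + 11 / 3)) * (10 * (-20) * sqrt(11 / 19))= 287912 / 9 - 921164400 * sqrt(209) / 2105941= 25666.63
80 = 80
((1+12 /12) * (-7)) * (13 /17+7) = -1848 /17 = -108.71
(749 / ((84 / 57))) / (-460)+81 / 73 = 631 / 134320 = 0.00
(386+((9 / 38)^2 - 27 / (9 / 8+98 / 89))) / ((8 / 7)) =5990757983 / 18309920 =327.19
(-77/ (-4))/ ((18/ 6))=77/ 12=6.42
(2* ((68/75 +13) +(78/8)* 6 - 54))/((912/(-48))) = -2761/1425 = -1.94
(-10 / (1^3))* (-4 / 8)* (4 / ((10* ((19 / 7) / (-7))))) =-98 / 19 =-5.16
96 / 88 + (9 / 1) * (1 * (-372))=-36816 / 11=-3346.91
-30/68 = -15/34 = -0.44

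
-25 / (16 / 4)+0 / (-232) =-25 / 4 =-6.25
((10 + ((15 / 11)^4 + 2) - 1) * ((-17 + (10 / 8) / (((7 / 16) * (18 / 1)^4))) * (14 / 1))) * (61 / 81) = -20162656653658 / 7780827681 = -2591.33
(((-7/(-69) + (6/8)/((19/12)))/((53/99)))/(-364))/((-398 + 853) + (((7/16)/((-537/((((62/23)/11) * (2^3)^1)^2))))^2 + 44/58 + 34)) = -1425649466057337279/236574678233089824884774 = -0.00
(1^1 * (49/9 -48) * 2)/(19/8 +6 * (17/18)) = -6128/579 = -10.58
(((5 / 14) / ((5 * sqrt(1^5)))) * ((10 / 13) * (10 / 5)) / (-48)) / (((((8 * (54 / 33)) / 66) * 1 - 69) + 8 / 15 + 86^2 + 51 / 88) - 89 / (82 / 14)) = -124025 / 396181629389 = -0.00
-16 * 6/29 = -96/29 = -3.31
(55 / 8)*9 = 495 / 8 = 61.88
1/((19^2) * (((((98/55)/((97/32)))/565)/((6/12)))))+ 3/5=21863951/11320960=1.93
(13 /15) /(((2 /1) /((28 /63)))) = 26 /135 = 0.19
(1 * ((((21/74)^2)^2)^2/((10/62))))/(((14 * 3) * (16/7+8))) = 43426245933/71935579216302080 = 0.00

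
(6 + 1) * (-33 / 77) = -3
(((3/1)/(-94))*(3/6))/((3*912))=-1/171456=-0.00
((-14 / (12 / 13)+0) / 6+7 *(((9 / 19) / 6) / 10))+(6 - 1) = 2161 / 855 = 2.53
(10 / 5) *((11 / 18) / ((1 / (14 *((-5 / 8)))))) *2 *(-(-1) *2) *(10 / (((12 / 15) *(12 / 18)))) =-9625 / 12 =-802.08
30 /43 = 0.70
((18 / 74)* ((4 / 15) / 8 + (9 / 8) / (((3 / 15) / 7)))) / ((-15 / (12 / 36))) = -4729 / 22200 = -0.21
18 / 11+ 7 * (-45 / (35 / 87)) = -8595 / 11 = -781.36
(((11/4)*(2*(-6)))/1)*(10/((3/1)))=-110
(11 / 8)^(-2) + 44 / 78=5158 / 4719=1.09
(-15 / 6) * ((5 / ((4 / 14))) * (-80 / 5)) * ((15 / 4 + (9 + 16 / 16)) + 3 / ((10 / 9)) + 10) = 18515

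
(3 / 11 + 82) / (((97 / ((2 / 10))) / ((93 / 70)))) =16833 / 74690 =0.23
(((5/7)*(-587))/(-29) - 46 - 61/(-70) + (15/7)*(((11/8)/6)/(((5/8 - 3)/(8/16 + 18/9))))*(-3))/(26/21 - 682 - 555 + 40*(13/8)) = 6738879/270937720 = 0.02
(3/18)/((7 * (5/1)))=1/210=0.00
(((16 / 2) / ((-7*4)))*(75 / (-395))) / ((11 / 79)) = 30 / 77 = 0.39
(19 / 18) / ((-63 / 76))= -722 / 567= -1.27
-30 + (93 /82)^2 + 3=-172899 /6724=-25.71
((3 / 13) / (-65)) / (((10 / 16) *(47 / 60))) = -0.01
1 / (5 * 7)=1 / 35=0.03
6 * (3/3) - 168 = -162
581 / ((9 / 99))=6391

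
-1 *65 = -65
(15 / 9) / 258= 5 / 774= 0.01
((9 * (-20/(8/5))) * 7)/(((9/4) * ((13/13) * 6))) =-175/3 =-58.33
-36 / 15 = -12 / 5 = -2.40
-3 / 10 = -0.30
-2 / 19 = -0.11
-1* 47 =-47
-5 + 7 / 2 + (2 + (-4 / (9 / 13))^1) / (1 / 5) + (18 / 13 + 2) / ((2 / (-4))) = -6355 / 234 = -27.16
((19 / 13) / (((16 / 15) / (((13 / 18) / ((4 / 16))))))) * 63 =249.38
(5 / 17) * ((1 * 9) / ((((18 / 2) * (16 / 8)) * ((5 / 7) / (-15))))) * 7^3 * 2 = -36015 / 17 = -2118.53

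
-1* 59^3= -205379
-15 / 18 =-0.83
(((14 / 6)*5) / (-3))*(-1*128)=4480 / 9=497.78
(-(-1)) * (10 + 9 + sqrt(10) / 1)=22.16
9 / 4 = 2.25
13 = 13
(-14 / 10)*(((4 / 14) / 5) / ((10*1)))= -1 / 125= -0.01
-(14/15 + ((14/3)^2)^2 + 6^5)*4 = -13366952/405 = -33004.82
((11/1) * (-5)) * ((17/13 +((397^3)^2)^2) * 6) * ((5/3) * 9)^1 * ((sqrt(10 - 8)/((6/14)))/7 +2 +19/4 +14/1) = -20466931377626933568712193826661764375/13 - 328786046226938691866862551432317500 * sqrt(2)/13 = -1610146543332315203265785000000000000.00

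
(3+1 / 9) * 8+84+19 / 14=13891 / 126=110.25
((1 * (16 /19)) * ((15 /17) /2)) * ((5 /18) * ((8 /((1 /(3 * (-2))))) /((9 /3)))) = -1600 /969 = -1.65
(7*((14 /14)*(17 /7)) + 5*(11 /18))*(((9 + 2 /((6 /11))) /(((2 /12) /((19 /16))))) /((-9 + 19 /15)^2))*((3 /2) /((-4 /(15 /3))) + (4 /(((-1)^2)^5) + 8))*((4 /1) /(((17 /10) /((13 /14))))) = 17153501625 /25620224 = 669.53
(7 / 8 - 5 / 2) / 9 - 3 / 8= -5 / 9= -0.56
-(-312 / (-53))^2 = -97344 / 2809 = -34.65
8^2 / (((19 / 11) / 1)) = 704 / 19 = 37.05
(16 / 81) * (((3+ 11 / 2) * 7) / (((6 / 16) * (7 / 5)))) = 5440 / 243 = 22.39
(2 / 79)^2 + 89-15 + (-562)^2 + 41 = 1971900123 / 6241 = 315959.00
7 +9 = 16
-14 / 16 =-7 / 8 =-0.88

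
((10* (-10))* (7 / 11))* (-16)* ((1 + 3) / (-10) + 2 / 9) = -17920 / 99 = -181.01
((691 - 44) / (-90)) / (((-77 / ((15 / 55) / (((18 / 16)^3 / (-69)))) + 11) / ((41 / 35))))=-156190976 / 312075225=-0.50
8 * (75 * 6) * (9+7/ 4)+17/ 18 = 38700.94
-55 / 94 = -0.59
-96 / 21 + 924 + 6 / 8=25765 / 28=920.18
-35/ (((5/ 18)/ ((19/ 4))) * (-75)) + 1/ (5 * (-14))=1394/ 175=7.97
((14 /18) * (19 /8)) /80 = 0.02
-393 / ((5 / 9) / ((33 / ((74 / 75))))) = -1750815 / 74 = -23659.66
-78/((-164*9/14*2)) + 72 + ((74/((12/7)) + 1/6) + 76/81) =774733/6642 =116.64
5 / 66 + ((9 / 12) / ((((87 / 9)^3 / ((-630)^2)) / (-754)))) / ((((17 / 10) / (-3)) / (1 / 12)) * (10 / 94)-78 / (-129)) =2092370.39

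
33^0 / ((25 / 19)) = 19 / 25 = 0.76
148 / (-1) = -148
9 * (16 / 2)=72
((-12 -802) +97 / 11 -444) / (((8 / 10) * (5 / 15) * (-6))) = 68705 / 88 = 780.74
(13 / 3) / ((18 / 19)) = 247 / 54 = 4.57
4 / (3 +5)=1 / 2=0.50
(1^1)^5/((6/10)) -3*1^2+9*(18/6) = 77/3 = 25.67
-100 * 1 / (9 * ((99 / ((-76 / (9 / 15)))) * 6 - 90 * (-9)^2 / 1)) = 19000 / 12473919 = 0.00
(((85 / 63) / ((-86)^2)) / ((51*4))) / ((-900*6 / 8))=-1 / 754835760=-0.00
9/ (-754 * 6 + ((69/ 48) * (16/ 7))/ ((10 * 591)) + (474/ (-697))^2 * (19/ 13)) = -2351456444610/ 1181822025490789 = -0.00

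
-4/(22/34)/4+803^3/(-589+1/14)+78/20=-31895262805/36278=-879190.22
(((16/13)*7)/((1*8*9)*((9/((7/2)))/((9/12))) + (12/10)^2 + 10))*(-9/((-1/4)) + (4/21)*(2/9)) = 733600/610227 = 1.20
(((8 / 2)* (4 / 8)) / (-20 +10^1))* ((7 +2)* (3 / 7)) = -27 / 35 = -0.77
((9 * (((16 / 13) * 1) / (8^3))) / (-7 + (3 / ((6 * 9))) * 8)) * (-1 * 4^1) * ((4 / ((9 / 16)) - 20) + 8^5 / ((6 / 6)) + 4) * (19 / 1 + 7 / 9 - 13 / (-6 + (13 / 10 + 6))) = 3243152 / 767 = 4228.36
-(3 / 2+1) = -5 / 2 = -2.50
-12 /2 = -6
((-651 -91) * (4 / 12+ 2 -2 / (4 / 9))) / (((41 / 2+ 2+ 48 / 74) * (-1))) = -356902 / 5139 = -69.45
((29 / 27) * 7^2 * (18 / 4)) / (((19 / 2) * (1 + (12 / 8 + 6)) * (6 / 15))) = 7105 / 969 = 7.33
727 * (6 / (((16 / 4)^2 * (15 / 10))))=727 / 4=181.75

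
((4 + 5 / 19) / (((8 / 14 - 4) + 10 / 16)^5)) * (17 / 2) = -379178827776 / 1812390858583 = -0.21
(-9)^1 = -9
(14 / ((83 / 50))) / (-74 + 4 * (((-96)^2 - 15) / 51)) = 1190 / 91383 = 0.01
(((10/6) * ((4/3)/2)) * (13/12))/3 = 65/162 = 0.40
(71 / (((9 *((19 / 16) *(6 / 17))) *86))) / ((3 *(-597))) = -4828 / 39507669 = -0.00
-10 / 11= -0.91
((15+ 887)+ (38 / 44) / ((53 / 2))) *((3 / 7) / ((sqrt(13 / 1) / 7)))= 1577655 *sqrt(13) / 7579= 750.54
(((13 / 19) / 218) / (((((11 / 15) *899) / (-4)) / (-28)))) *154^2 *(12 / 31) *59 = 16668812160 / 57716699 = 288.80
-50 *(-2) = 100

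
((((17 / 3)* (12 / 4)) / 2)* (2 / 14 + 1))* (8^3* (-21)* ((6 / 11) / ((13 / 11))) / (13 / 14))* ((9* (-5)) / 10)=39481344 / 169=233617.42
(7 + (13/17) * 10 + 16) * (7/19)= 3647/323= 11.29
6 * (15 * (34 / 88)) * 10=3825 / 11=347.73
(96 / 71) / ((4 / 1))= 24 / 71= 0.34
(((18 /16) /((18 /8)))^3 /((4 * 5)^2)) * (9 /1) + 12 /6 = 6409 /3200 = 2.00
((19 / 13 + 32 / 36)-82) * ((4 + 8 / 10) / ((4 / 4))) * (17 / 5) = -1267384 / 975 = -1299.88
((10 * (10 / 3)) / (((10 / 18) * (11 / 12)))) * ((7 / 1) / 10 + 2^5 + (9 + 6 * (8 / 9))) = 33864 / 11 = 3078.55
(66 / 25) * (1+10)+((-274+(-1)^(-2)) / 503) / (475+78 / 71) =1763375337 / 60724675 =29.04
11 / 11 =1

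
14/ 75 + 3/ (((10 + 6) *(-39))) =2837/ 15600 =0.18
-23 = -23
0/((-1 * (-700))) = 0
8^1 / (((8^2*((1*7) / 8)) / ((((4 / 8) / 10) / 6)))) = 1 / 840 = 0.00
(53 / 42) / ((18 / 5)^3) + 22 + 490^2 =240122.03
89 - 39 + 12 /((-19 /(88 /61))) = 56894 /1159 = 49.09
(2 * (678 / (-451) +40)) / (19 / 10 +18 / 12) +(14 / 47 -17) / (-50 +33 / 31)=306475825 / 13332913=22.99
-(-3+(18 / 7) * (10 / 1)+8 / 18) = -1459 / 63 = -23.16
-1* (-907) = 907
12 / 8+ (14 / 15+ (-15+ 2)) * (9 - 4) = -353 / 6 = -58.83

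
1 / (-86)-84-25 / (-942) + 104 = 20.01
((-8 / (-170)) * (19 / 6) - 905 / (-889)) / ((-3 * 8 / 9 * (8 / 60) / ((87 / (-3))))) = 23016459 / 241808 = 95.18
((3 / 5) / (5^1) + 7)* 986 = 175508 / 25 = 7020.32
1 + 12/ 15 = 9/ 5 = 1.80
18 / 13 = 1.38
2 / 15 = 0.13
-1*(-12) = 12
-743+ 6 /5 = -3709 /5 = -741.80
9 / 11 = 0.82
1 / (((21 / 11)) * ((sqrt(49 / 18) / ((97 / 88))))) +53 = 97 * sqrt(2) / 392 +53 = 53.35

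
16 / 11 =1.45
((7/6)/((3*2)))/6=7/216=0.03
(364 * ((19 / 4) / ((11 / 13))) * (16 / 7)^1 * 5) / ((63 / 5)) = 1284400 / 693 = 1853.39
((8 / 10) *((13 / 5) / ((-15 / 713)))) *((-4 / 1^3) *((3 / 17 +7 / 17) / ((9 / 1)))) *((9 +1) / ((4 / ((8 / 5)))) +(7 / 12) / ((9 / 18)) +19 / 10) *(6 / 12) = 15720224 / 172125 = 91.33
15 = 15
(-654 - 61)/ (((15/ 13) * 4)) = -1859/ 12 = -154.92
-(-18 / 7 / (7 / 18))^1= 6.61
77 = 77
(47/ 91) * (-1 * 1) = -0.52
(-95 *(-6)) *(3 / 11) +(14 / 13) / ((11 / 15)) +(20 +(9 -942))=-9829 / 13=-756.08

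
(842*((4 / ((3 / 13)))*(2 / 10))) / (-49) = -43784 / 735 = -59.57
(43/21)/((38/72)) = 516/133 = 3.88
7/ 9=0.78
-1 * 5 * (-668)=3340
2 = 2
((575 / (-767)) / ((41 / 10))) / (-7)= 0.03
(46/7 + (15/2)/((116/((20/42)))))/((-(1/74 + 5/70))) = -198357/2552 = -77.73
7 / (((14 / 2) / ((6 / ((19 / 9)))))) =54 / 19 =2.84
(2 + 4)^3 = 216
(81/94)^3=531441/830584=0.64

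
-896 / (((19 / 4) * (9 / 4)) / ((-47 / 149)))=673792 / 25479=26.44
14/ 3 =4.67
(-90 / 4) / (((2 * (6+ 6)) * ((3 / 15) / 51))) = -3825 / 16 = -239.06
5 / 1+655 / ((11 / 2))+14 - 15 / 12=6021 / 44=136.84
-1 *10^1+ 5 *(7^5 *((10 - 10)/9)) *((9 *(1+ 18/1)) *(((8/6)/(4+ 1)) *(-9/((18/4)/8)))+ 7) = -10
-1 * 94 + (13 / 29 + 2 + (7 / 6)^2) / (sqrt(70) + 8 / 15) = -93.57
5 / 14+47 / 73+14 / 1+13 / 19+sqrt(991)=304575 / 19418+sqrt(991)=47.17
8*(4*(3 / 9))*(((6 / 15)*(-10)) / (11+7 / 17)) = -1088 / 291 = -3.74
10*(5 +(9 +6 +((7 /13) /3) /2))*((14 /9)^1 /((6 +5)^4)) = 109690 /5138991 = 0.02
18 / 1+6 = 24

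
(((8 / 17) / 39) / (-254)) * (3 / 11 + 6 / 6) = -56 / 926211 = -0.00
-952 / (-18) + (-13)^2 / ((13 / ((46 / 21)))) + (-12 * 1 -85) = -985 / 63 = -15.63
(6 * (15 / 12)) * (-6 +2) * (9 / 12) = -45 / 2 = -22.50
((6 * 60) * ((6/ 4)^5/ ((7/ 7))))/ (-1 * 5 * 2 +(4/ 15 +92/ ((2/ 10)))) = 164025/ 27016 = 6.07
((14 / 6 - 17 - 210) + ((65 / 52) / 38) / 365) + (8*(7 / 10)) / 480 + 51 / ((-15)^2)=-23346148 / 104025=-224.43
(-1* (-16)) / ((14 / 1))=1.14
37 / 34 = 1.09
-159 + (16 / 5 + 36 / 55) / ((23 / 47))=-151.12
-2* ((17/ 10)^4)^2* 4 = -6975757441/ 12500000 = -558.06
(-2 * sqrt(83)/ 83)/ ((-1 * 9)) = 2 * sqrt(83)/ 747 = 0.02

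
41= 41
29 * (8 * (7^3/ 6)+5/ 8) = 318739/ 24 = 13280.79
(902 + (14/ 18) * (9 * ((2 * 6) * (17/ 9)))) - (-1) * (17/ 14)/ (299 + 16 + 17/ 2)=1060.67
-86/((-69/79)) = 6794/69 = 98.46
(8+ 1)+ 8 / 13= 125 / 13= 9.62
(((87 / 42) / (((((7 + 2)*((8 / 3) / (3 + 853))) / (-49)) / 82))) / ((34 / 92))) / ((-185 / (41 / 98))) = 119971289 / 66045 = 1816.51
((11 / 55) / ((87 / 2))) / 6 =1 / 1305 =0.00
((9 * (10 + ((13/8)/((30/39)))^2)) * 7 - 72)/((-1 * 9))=-596727/6400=-93.24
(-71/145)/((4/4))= -71/145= -0.49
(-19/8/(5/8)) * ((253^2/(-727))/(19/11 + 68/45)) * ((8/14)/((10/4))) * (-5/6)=-19.68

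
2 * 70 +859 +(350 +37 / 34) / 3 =37945 / 34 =1116.03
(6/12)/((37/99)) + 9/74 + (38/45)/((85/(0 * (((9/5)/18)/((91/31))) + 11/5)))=1048216/707625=1.48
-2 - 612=-614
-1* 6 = -6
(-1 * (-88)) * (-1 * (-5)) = 440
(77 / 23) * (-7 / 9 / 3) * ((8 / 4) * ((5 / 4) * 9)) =-2695 / 138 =-19.53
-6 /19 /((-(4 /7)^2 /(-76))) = -147 /2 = -73.50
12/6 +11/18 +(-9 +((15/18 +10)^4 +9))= 17854009/1296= 13776.24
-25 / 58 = -0.43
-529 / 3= -176.33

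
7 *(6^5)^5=199012016209507909632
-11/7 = -1.57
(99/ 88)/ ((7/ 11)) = 99/ 56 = 1.77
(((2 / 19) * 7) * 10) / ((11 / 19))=140 / 11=12.73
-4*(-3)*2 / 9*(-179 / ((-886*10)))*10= 716 / 1329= 0.54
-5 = -5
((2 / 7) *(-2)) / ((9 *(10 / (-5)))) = 2 / 63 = 0.03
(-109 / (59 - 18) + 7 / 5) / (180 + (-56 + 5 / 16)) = -1376 / 135915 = -0.01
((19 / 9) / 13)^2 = 361 / 13689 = 0.03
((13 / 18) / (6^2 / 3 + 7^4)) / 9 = 13 / 390906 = 0.00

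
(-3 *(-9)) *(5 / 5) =27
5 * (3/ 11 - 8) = -425/ 11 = -38.64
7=7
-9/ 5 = -1.80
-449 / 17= -26.41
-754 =-754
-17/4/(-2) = 17/8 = 2.12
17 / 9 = 1.89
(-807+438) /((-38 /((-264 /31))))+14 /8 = -190709 /2356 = -80.95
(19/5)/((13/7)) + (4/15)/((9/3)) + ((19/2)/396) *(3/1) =113617/51480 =2.21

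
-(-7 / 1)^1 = 7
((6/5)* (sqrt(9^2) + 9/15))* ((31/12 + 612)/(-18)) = -1180/3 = -393.33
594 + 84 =678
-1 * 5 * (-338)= 1690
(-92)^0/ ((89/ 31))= 31/ 89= 0.35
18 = 18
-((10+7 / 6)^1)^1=-67 / 6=-11.17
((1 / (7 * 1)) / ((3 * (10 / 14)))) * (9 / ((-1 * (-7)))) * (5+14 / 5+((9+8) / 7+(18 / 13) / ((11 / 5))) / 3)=132422 / 175175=0.76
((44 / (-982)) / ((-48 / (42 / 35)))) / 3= 11 / 29460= 0.00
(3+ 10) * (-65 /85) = -169 /17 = -9.94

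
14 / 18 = 7 / 9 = 0.78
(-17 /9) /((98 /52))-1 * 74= -33076 /441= -75.00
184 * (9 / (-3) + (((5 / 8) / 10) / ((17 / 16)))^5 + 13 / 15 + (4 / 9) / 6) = -72628500424 / 191680695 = -378.90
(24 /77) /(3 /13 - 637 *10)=-0.00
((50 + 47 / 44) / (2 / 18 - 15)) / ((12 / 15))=-101115 / 23584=-4.29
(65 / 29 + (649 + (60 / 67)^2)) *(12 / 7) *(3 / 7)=3055811544 / 6378869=479.05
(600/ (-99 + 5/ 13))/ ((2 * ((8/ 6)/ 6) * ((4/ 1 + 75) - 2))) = -8775/ 49357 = -0.18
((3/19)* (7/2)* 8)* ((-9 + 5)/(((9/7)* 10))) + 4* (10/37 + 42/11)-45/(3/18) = -29581234/115995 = -255.02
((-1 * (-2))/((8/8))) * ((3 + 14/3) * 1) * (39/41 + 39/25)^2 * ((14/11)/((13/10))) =19891872/210125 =94.67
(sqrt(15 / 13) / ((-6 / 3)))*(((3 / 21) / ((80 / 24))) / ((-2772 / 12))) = sqrt(195) / 140140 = 0.00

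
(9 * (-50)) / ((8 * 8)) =-225 / 32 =-7.03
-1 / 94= -0.01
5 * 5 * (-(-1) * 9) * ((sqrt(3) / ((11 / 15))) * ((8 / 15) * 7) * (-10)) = -126000 * sqrt(3) / 11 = -19839.85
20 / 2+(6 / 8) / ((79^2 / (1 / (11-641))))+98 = 566183519 / 5242440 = 108.00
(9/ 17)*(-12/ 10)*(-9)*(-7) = -3402/ 85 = -40.02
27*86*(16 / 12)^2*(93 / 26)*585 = 8637840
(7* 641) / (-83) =-4487 / 83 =-54.06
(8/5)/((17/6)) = 48/85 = 0.56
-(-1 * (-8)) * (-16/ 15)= 128/ 15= 8.53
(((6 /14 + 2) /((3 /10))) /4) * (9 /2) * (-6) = -765 /14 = -54.64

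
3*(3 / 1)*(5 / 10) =9 / 2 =4.50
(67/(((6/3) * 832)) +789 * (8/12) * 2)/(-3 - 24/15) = -8752975/38272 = -228.70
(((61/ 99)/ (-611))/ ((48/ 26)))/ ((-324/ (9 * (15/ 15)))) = 61/ 4020192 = 0.00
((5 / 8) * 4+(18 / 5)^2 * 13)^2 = 73085401 / 2500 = 29234.16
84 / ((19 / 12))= 1008 / 19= 53.05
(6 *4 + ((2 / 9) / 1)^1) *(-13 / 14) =-1417 / 63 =-22.49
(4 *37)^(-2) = 1 / 21904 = 0.00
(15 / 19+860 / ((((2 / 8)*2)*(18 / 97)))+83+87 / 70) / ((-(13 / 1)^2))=-111966437 / 2022930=-55.35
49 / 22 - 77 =-1645 / 22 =-74.77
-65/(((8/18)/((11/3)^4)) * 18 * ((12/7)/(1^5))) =-6661655/7776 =-856.69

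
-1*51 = -51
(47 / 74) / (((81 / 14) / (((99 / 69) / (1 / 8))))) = 1.26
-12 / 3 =-4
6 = 6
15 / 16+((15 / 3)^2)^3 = 250015 / 16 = 15625.94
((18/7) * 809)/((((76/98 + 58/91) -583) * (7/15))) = -2839590/370471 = -7.66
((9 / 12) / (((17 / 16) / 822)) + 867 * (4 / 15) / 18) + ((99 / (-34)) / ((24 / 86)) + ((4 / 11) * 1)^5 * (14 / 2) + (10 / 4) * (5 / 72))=1148979026581 / 1971264240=582.86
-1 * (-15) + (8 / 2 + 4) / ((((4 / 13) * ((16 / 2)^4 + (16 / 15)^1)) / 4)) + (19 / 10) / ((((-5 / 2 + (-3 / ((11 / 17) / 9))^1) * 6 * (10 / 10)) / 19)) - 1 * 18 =-174381478 / 56059395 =-3.11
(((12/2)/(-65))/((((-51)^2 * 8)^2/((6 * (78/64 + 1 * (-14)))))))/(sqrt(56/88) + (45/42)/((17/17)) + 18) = 2802877/3263810706474240 - 20041 * sqrt(77)/4895716059711360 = 0.00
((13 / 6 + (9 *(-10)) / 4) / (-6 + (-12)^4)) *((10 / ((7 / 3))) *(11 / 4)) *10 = -3355 / 29022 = -0.12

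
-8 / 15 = -0.53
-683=-683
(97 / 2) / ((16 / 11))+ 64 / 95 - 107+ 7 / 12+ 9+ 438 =3416359 / 9120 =374.60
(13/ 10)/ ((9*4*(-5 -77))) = -13/ 29520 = -0.00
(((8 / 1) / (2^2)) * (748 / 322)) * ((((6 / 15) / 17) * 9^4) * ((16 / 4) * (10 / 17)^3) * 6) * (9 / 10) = 2494229760 / 790993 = 3153.29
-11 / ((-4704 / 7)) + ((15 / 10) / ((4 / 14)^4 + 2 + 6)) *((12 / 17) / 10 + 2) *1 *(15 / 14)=439219 / 1016736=0.43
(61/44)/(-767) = -61/33748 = -0.00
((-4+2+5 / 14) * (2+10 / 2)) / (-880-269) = 23 / 2298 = 0.01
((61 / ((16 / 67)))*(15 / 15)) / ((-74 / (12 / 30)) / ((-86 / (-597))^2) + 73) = -7556863 / 261583028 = -0.03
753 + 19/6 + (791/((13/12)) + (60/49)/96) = 22723063/15288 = 1486.33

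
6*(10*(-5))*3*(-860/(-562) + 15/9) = -808500/281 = -2877.22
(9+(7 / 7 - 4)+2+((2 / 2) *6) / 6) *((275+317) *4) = 21312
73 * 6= 438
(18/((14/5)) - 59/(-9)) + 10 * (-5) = -2332/63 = -37.02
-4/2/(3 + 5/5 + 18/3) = -1/5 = -0.20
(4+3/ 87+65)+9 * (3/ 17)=34817/ 493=70.62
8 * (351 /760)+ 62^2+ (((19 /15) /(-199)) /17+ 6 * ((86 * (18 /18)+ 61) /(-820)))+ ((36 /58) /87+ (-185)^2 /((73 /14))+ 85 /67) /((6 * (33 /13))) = 4277.65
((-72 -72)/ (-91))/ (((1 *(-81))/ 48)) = -256/ 273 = -0.94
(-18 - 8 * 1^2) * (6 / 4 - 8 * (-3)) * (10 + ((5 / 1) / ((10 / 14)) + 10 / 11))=-130611 / 11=-11873.73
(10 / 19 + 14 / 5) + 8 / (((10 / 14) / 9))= 104.13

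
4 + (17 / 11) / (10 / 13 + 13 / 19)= 19995 / 3949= 5.06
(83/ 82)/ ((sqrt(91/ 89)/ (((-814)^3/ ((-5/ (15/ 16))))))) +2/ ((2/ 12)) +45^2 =2037 +16787366607 * sqrt(8099)/ 14924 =101232922.06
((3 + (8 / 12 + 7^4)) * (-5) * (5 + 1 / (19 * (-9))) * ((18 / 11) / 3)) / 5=-12321512 / 1881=-6550.51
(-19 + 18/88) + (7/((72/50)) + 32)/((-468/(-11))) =-3322757/185328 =-17.93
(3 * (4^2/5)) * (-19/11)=-912/55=-16.58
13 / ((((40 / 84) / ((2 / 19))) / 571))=155883 / 95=1640.87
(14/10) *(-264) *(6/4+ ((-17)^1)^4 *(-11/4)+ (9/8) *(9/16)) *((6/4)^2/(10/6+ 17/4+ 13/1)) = 183362305203/18160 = 10097043.24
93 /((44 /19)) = 1767 /44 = 40.16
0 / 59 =0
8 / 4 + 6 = 8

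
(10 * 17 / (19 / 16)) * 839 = 2282080 / 19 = 120109.47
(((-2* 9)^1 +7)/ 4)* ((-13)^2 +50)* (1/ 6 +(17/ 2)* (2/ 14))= -23287/ 28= -831.68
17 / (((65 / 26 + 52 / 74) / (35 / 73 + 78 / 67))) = 10113062 / 1159167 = 8.72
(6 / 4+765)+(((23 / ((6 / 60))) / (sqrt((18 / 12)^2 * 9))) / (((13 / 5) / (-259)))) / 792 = 8803907 / 11583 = 760.07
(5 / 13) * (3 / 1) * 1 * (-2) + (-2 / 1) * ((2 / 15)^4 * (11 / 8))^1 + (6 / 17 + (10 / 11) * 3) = 94966786 / 123069375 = 0.77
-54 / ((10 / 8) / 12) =-518.40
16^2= 256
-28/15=-1.87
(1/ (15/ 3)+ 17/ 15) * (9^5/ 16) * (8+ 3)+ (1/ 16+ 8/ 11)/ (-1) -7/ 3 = 28578067/ 528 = 54125.13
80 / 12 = 20 / 3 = 6.67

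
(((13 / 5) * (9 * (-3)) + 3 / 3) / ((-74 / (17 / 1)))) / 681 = 2941 / 125985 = 0.02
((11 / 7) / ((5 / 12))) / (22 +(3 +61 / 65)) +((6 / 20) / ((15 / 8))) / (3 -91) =155333 / 1081850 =0.14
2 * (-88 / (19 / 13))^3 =-2994387968 / 6859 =-436563.34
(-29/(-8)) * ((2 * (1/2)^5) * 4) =29/32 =0.91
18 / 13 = 1.38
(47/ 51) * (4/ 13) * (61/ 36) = 2867/ 5967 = 0.48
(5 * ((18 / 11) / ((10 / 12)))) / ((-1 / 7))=-756 / 11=-68.73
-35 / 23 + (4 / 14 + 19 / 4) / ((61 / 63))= 20647 / 5612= 3.68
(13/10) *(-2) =-13/5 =-2.60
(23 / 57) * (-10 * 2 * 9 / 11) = -1380 / 209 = -6.60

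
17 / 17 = 1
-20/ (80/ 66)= -16.50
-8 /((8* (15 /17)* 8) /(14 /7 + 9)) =-187 /120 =-1.56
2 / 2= 1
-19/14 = -1.36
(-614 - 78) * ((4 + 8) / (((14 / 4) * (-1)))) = 16608 / 7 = 2372.57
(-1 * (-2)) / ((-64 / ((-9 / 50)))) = 9 / 1600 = 0.01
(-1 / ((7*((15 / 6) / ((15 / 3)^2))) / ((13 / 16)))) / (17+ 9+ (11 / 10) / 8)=-650 / 14637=-0.04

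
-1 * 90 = -90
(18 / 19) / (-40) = -9 / 380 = -0.02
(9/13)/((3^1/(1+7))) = 24/13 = 1.85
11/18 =0.61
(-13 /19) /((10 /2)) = -13 /95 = -0.14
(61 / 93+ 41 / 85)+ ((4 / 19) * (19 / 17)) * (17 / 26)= 132784 / 102765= 1.29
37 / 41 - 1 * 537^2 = -11823092 / 41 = -288368.10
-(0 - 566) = 566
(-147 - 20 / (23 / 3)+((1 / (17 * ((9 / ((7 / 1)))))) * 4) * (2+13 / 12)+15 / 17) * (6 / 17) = -3128294 / 59823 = -52.29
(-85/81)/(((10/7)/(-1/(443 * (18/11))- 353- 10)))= 344454187/1291788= 266.65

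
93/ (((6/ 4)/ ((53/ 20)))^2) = 87079/ 300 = 290.26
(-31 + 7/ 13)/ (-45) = 44/ 65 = 0.68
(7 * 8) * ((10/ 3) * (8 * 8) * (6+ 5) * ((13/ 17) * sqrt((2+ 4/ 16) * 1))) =2562560/ 17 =150738.82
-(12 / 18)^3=-8 / 27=-0.30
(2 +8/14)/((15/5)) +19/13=211/91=2.32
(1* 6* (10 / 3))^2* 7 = 2800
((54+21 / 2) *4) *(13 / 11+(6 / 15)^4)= 2141658 / 6875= 311.51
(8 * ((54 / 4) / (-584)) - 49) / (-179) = 7181 / 26134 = 0.27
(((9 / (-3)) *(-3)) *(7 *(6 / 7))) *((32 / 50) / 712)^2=216 / 4950625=0.00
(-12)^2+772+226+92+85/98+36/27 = 363443/294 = 1236.20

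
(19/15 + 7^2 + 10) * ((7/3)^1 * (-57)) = -120232/15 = -8015.47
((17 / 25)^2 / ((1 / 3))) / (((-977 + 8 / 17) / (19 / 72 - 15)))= 5212693 / 249015000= 0.02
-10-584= -594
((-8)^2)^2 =4096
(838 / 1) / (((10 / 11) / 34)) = 156706 / 5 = 31341.20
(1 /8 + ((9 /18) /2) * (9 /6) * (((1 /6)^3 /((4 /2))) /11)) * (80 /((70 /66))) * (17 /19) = 26945 /3192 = 8.44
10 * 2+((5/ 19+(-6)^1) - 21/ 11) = 2582/ 209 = 12.35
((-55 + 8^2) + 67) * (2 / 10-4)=-1444 / 5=-288.80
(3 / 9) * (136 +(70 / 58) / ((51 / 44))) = 202684 / 4437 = 45.68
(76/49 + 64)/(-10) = -1606/245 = -6.56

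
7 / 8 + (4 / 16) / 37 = 261 / 296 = 0.88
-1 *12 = -12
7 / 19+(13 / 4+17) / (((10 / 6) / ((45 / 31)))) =42421 / 2356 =18.01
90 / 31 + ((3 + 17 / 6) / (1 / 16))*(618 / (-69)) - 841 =-3580769 / 2139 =-1674.04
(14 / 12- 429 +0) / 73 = -2567 / 438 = -5.86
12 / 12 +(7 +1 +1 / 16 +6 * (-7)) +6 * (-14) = -1871 / 16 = -116.94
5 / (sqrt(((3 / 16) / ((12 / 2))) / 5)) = 20 * sqrt(10) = 63.25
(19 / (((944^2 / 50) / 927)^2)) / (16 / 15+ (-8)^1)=-153067978125 / 20647207632896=-0.01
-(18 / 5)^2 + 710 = 17426 / 25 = 697.04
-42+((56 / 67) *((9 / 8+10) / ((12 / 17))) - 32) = -48905 / 804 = -60.83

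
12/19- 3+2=-7/19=-0.37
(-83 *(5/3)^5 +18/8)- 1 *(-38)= -998377/972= -1027.14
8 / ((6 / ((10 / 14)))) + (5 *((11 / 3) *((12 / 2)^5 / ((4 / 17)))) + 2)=12723542 / 21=605882.95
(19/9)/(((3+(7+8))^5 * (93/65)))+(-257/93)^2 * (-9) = -68.73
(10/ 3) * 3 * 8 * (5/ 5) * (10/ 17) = 800/ 17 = 47.06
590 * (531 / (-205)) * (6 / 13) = -375948 / 533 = -705.34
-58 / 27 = -2.15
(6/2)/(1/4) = 12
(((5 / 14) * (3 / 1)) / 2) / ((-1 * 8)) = -0.07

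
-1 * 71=-71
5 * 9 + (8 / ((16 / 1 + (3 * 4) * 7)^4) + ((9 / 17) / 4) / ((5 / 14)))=9641250017 / 212500000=45.37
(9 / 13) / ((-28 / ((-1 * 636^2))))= 910116 / 91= 10001.27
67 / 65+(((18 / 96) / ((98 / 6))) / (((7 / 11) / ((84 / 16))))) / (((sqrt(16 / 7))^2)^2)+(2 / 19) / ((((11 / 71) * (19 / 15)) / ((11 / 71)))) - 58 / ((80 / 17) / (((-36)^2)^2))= -7958613332551919 / 384450560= -20701266.07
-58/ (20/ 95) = -551/ 2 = -275.50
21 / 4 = 5.25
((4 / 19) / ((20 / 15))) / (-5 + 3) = -3 / 38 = -0.08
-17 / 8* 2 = -17 / 4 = -4.25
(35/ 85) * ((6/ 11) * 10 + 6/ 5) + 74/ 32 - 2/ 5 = 69603/ 14960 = 4.65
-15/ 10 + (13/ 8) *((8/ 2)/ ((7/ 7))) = 5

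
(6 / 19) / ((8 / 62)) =93 / 38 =2.45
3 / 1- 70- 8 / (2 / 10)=-107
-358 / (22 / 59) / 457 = -2.10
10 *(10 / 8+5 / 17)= 525 / 34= 15.44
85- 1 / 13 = 1104 / 13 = 84.92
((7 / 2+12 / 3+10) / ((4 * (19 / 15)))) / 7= 75 / 152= 0.49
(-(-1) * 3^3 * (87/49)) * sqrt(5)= 2349 * sqrt(5)/49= 107.19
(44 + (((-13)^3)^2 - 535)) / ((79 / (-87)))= -419889666 / 79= -5315059.06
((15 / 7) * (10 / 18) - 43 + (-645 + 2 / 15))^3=-374820956446301 / 1157625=-323784434.90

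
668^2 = 446224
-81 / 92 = -0.88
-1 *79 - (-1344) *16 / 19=20003 / 19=1052.79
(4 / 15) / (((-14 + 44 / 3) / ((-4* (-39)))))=62.40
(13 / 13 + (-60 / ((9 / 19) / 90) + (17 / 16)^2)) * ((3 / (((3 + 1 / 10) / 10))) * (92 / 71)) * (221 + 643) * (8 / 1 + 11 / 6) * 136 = -363484783773000 / 2201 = -165145290219.45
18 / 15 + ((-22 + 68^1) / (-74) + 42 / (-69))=-129 / 4255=-0.03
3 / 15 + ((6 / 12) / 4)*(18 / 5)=13 / 20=0.65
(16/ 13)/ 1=16/ 13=1.23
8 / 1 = 8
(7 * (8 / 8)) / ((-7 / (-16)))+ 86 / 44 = 395 / 22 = 17.95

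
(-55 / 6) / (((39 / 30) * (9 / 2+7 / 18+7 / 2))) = -1650 / 1963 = -0.84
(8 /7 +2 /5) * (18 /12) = 81 /35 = 2.31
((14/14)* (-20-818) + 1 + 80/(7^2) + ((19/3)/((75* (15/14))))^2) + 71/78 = -12109264309981/14511656250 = -834.45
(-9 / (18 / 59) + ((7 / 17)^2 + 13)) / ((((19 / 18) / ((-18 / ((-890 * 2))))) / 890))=-764559 / 5491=-139.24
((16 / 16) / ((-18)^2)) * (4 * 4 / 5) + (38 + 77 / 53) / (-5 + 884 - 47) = 1023239 / 17858880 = 0.06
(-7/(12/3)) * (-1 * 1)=7/4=1.75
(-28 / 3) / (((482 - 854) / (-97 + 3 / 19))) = -12880 / 5301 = -2.43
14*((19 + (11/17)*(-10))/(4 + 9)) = 2982/221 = 13.49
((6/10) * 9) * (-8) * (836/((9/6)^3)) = -53504/5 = -10700.80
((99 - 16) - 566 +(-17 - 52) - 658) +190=-1020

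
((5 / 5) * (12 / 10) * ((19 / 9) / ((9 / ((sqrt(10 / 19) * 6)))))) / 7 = 4 * sqrt(190) / 315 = 0.18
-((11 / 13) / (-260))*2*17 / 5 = 187 / 8450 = 0.02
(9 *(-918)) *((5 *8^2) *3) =-7931520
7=7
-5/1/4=-5/4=-1.25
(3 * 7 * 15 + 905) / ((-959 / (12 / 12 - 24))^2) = 645380 / 919681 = 0.70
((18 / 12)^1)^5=243 / 32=7.59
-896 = -896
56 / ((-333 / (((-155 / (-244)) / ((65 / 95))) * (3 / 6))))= -20615 / 264069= -0.08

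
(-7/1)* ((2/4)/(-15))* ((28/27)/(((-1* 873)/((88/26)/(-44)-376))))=479122/4596345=0.10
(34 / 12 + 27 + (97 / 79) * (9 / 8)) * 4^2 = 118366 / 237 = 499.43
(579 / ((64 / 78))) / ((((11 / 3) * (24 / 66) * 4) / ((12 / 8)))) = 198.47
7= 7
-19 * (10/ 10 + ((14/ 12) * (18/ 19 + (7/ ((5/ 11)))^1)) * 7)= -76667/ 30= -2555.57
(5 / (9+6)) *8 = 8 / 3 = 2.67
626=626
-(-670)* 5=3350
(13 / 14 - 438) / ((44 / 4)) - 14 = -53.73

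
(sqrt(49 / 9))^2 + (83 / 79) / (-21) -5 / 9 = 24083 / 4977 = 4.84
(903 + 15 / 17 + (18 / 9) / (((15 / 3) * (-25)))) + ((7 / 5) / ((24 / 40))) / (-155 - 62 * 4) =2322130769 / 2569125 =903.86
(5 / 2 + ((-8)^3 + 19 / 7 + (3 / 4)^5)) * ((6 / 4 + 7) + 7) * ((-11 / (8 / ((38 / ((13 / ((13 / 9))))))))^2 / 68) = -1638898146743 / 421134336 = -3891.63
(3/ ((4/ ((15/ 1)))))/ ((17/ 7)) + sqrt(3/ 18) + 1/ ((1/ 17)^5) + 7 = sqrt(6)/ 6 + 96551067/ 68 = 1419869.04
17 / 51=1 / 3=0.33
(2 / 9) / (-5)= -0.04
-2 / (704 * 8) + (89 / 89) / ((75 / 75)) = 2815 / 2816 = 1.00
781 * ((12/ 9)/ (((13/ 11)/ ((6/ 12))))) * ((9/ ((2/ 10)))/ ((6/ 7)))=300685/ 13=23129.62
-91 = -91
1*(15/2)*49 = 735/2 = 367.50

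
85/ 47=1.81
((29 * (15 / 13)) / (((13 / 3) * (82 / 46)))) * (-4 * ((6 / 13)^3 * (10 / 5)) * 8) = -414927360 / 15223013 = -27.26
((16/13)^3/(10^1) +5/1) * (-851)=-48484023/10985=-4413.66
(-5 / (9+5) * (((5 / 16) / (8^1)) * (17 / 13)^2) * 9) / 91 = -65025 / 27559168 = -0.00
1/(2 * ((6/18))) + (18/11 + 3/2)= 51/11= 4.64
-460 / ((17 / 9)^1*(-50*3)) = 138 / 85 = 1.62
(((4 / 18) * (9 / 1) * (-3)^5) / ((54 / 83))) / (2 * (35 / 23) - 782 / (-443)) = -845687 / 5444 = -155.34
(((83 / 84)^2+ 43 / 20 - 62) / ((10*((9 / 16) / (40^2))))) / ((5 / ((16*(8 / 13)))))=-8507650048 / 257985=-32977.31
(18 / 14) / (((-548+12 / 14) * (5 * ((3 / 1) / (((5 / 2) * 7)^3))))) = -5145 / 6128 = -0.84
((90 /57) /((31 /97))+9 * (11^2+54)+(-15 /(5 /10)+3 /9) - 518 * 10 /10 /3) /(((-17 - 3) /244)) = -148488152 /8835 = -16806.81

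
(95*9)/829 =855/829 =1.03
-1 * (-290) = 290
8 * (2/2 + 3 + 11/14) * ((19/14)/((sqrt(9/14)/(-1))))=-2546 * sqrt(14)/147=-64.80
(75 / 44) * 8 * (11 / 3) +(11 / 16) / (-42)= 33589 / 672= 49.98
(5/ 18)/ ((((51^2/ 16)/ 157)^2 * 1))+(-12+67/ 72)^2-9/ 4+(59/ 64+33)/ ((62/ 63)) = 37450407041147/ 241598858112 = 155.01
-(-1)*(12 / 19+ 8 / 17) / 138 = 178 / 22287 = 0.01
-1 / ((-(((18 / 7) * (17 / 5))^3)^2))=1838265625 / 820972403643456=0.00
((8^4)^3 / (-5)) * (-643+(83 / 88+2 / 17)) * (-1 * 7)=-57744864632111104 / 935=-61759213510279.26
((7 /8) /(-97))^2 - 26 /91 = -1204009 /4215232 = -0.29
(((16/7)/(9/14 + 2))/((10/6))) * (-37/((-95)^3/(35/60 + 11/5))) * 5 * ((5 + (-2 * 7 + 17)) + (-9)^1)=-1336/4286875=-0.00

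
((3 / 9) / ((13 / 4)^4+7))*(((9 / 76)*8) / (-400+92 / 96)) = -36864 / 5523122939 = -0.00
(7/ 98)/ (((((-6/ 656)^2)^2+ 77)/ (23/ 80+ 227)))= 6576743969664/ 31192784468755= 0.21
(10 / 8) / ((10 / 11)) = 11 / 8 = 1.38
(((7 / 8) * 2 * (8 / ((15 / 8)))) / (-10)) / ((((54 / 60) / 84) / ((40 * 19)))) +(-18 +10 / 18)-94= -53075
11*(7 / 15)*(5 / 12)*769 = 59213 / 36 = 1644.81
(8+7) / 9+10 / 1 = 35 / 3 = 11.67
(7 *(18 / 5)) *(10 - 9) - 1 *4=106 / 5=21.20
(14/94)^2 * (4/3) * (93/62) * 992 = 97216/2209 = 44.01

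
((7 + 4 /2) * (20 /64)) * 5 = 225 /16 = 14.06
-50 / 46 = -25 / 23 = -1.09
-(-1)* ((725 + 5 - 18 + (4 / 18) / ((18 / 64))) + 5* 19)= 65431 / 81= 807.79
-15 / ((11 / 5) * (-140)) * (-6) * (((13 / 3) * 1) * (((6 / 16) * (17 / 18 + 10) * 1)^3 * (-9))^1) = 496949245 / 630784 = 787.83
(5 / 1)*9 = 45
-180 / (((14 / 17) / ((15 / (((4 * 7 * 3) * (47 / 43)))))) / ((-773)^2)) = -98278582275 / 4606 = -21337078.22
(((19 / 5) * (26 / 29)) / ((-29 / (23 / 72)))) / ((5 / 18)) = -0.14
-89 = -89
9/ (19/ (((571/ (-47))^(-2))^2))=0.00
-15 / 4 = -3.75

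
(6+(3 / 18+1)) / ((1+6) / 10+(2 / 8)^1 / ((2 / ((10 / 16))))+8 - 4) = 6880 / 4587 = 1.50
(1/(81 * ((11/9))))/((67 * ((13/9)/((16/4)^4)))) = 256/9581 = 0.03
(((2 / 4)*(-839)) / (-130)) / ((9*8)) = 0.04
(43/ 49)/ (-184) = -43/ 9016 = -0.00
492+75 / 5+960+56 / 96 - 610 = 10291 / 12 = 857.58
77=77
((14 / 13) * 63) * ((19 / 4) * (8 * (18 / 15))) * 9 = 27844.06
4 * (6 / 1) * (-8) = -192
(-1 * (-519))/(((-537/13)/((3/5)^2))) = -20241/4475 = -4.52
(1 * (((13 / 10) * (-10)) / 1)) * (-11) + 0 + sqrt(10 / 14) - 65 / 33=sqrt(35) / 7 + 4654 / 33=141.88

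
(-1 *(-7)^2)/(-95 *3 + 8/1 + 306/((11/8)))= 539/599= 0.90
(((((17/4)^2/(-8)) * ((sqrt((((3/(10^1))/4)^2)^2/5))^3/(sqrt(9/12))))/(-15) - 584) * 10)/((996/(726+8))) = -1071640/249+2863701 * sqrt(15)/543948800000000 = -4303.78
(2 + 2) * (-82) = -328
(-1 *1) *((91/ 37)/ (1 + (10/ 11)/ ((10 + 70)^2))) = -640640/ 260517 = -2.46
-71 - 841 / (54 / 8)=-5281 / 27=-195.59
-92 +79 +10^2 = 87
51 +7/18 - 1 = 907/18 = 50.39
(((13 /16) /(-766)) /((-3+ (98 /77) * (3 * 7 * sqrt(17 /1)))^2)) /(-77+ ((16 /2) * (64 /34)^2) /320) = 94241455 * sqrt(17) /6274870567186291416+ 9522583235 /8366494089581721888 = 0.00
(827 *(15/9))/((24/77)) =318395/72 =4422.15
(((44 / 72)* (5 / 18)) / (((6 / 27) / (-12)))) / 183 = -55 / 1098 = -0.05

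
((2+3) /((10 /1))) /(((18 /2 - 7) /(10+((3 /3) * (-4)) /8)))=19 /8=2.38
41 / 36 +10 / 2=221 / 36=6.14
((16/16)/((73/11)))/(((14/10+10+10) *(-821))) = -55/6412831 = -0.00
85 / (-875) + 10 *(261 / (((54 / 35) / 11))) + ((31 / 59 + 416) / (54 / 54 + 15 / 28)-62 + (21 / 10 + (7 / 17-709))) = 820163599037 / 45285450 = 18110.97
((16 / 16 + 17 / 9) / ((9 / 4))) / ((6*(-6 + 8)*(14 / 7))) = 13 / 243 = 0.05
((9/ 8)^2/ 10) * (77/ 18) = 693/ 1280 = 0.54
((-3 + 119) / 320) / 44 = 29 / 3520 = 0.01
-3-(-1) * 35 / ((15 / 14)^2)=1237 / 45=27.49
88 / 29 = 3.03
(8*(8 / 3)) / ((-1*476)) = -16 / 357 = -0.04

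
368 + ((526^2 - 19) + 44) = 277069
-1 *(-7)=7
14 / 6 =7 / 3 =2.33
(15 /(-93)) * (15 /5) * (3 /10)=-9 /62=-0.15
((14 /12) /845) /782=7 /3964740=0.00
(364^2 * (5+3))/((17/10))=10599680/17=623510.59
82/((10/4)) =32.80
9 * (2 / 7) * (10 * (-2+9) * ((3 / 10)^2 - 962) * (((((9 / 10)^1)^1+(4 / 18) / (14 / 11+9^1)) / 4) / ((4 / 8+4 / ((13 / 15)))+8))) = -11720777159 / 3853300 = -3041.75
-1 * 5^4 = -625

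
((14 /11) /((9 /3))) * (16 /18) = 112 /297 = 0.38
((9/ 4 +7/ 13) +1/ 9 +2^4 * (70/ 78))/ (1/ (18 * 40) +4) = 161540/ 37453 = 4.31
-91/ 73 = -1.25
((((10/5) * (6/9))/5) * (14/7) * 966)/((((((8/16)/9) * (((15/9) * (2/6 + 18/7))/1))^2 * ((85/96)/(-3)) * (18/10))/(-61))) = 106003924992/129625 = 817773.77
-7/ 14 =-1/ 2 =-0.50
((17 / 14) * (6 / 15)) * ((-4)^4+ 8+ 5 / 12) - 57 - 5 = 27901 / 420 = 66.43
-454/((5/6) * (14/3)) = -4086/35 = -116.74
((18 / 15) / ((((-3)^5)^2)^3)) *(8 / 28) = 4 / 2402063207770905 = 0.00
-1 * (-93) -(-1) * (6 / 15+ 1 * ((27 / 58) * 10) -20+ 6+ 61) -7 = 20018 / 145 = 138.06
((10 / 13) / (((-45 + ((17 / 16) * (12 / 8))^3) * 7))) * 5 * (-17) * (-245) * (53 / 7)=-7380992000 / 17444817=-423.11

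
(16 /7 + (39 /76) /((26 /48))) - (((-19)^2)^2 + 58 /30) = -259987802 /1995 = -130319.70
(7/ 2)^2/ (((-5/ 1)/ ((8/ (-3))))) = 98/ 15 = 6.53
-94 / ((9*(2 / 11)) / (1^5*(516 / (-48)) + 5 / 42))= 461681 / 756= 610.69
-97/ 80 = -1.21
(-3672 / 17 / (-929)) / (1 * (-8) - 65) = -216 / 67817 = -0.00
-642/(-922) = 321/461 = 0.70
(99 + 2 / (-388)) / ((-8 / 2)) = -19205 / 776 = -24.75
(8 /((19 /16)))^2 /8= 2048 /361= 5.67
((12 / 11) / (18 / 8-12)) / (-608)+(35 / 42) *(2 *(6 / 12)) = 6794 / 8151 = 0.83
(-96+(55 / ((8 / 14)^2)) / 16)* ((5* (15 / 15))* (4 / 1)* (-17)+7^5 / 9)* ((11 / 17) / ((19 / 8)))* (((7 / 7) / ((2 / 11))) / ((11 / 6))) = -3308779177 / 31008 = -106707.27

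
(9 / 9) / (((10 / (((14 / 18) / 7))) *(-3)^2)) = 1 / 810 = 0.00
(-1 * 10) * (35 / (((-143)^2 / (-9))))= 3150 / 20449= 0.15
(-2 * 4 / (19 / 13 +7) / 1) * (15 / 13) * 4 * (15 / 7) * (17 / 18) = -680 / 77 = -8.83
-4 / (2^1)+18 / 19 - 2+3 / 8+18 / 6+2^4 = 2481 / 152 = 16.32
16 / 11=1.45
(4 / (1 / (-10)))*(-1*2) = 80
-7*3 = -21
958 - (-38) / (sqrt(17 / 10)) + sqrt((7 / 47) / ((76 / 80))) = 2 * sqrt(31255) / 893 + 38 * sqrt(170) / 17 + 958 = 987.54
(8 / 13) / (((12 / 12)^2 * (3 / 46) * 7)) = 368 / 273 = 1.35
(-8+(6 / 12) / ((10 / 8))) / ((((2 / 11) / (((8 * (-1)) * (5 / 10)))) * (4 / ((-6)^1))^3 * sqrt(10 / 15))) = -691.12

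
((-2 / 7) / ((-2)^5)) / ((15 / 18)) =3 / 280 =0.01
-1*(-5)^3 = 125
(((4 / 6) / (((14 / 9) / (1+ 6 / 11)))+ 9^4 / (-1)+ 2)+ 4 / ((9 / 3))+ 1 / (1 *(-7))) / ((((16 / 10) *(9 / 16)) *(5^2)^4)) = -3029402 / 162421875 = -0.02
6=6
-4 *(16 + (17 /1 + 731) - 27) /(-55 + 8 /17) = 50116 /927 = 54.06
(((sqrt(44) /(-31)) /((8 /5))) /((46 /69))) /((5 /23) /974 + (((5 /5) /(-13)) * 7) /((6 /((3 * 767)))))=0.00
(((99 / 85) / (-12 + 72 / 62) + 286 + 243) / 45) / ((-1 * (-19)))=265003 / 428400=0.62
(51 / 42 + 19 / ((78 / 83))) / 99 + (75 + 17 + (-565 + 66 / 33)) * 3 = -38183300 / 27027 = -1412.78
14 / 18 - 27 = -236 / 9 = -26.22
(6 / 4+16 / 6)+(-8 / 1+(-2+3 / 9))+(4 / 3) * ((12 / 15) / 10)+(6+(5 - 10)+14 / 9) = -2.84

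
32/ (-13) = -32/ 13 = -2.46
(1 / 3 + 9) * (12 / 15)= 112 / 15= 7.47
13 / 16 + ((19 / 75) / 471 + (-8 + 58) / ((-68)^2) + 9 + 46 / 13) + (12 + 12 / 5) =58952060263 / 2123456400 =27.76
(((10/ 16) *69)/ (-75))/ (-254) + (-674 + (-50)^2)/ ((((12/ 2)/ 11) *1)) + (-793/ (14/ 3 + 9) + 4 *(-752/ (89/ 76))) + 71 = 88089148501/ 111221520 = 792.02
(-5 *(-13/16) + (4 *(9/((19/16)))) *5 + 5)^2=2384857225/92416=25805.67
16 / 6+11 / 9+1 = 44 / 9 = 4.89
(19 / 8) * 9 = 171 / 8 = 21.38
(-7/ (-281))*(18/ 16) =63/ 2248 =0.03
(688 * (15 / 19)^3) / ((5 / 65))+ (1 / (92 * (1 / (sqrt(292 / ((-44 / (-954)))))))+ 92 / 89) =3 * sqrt(85118) / 1012+ 2687185028 / 610451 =4402.83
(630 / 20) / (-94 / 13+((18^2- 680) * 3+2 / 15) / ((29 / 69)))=-0.01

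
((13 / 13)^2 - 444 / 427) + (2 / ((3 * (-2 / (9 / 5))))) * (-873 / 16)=1116953 / 34160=32.70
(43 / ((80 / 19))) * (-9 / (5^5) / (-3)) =2451 / 250000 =0.01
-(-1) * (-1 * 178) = -178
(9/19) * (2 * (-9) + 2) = -144/19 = -7.58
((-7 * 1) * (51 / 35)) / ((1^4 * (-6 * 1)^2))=-17 / 60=-0.28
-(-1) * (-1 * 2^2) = -4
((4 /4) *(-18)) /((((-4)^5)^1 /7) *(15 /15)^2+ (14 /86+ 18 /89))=53578 /434341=0.12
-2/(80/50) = -5/4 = -1.25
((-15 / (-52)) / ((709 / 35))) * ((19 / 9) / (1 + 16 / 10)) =16625 / 1437852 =0.01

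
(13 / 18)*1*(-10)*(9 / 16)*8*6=-195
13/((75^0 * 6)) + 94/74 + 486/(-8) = -25447/444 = -57.31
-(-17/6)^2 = -289/36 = -8.03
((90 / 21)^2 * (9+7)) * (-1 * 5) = -1469.39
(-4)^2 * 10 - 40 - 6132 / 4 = -1413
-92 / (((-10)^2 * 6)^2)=-23 / 90000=-0.00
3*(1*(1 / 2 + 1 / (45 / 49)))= 143 / 30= 4.77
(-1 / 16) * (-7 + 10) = -3 / 16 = -0.19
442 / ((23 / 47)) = 20774 / 23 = 903.22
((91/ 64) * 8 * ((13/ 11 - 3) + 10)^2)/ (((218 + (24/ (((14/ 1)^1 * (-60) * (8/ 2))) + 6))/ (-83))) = -356879250/ 1264813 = -282.16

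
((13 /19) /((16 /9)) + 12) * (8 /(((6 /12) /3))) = 11295 /19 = 594.47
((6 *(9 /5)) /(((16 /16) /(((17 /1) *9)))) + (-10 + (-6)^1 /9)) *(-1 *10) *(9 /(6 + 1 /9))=-1329804 /55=-24178.25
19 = 19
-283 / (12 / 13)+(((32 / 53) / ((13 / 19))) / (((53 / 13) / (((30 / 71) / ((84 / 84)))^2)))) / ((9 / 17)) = -52082858551 / 169922028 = -306.51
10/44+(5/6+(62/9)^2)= 43229/891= 48.52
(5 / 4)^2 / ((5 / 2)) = 5 / 8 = 0.62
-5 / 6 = -0.83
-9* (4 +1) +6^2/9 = -41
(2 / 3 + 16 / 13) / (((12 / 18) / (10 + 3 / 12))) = 1517 / 52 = 29.17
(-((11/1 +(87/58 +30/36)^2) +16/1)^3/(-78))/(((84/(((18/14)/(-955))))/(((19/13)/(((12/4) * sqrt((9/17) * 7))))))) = -0.00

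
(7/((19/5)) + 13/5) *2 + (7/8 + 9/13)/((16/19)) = 1698631/158080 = 10.75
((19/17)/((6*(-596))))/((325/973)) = -18487/19757400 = -0.00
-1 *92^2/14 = -4232/7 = -604.57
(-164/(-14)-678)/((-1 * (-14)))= -2332/49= -47.59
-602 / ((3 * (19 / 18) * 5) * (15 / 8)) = -9632 / 475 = -20.28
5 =5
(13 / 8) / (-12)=-13 / 96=-0.14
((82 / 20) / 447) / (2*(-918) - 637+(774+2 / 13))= -533 / 98719950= -0.00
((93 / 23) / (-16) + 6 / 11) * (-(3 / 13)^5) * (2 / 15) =-19197 / 751497032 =-0.00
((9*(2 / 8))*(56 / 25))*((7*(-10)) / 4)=-441 / 5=-88.20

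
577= 577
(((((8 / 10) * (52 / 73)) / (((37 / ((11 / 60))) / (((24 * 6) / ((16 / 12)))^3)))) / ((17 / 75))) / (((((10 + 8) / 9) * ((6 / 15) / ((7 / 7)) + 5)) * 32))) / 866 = 1042470 / 19882061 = 0.05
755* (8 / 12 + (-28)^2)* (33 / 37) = 19549970 / 37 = 528377.57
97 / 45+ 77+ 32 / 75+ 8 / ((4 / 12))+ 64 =37706 / 225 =167.58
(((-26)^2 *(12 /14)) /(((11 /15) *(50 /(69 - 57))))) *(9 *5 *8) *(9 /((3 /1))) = 15769728 /77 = 204801.66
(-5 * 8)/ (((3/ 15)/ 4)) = -800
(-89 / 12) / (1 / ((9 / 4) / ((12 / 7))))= -9.73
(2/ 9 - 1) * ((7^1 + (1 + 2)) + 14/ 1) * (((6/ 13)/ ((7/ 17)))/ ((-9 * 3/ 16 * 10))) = 2176/ 1755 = 1.24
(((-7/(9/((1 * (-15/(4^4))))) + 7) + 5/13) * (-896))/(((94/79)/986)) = -20224437107/3666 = -5516758.62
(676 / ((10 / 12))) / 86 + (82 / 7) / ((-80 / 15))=7.24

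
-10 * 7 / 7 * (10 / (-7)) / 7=100 / 49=2.04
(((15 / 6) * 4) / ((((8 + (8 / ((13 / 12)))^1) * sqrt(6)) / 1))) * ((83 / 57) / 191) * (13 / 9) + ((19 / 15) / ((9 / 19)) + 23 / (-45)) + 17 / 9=14027 * sqrt(6) / 11757960 + 547 / 135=4.05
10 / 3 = 3.33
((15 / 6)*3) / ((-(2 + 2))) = -15 / 8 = -1.88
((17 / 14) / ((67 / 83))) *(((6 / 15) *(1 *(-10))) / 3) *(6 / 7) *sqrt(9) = -16932 / 3283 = -5.16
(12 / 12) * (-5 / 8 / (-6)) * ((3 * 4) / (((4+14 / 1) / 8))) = 5 / 9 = 0.56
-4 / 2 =-2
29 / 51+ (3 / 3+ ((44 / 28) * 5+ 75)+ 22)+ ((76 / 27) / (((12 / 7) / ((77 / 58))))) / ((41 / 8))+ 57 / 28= 4991707813 / 45843084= 108.89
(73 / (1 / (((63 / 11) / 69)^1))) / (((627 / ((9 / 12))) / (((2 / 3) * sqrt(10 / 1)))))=511 * sqrt(10) / 105754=0.02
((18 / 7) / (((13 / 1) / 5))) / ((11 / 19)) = 1710 / 1001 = 1.71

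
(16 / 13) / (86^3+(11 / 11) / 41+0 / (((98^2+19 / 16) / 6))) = 656 / 339017861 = 0.00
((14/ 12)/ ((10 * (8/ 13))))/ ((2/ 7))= 637/ 960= 0.66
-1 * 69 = -69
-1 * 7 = -7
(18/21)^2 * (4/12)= 12/49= 0.24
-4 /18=-2 /9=-0.22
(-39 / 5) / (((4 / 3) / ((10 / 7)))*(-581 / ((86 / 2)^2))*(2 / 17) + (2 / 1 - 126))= 3677661 / 58481648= 0.06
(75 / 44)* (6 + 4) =375 / 22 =17.05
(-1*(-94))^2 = 8836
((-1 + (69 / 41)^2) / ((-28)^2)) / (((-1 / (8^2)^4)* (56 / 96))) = -67215.59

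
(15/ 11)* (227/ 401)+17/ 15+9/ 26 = 2.25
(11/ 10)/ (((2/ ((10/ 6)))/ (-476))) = -1309/ 3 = -436.33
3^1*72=216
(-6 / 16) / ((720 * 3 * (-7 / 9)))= 1 / 4480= 0.00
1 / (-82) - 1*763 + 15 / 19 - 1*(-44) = -1118991 / 1558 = -718.22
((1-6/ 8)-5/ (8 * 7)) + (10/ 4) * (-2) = -271/ 56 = -4.84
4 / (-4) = -1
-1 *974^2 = -948676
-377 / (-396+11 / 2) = 754 / 781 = 0.97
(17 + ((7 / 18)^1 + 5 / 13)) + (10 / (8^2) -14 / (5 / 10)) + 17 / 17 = -33959 / 3744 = -9.07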